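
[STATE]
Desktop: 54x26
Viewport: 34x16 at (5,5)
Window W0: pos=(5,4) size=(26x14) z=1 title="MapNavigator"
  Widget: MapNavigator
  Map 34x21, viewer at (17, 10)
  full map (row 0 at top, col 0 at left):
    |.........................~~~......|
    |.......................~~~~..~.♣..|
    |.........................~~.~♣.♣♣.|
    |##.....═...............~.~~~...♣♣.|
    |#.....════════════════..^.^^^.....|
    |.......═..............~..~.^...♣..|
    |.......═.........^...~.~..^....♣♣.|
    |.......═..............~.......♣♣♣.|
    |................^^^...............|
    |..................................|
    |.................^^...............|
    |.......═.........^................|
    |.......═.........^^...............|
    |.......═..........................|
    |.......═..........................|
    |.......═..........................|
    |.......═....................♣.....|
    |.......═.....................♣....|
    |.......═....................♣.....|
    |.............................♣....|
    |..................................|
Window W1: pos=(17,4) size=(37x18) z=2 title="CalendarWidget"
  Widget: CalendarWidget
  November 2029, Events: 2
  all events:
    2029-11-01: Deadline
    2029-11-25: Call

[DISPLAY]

┃ MapNavigat┃ CalendarWidget      
┠───────────┠─────────────────────
┃..═........┃           November 2
┃..═........┃Mo Tu We Th Fr Sa Su 
┃..═........┃          1*  2  3  4
┃...........┃ 5  6  7  8  9 10 11 
┃...........┃12 13 14 15 16 17 18 
┃...........┃19 20 21 22 23 24 25*
┃..═........┃26 27 28 29 30       
┃..═........┃                     
┃..═........┃                     
┃..═........┃                     
┗━━━━━━━━━━━┃                     
            ┃                     
            ┃                     
            ┃                     


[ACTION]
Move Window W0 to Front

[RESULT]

┃ MapNavigator           ┃et      
┠────────────────────────┨────────
┃..═..............~..~.^.┃vember 2
┃..═.........^...~.~..^..┃r Sa Su 
┃..═..............~......┃ 2  3  4
┃...........^^^..........┃9 10 11 
┃........................┃6 17 18 
┃............@^..........┃3 24 25*
┃..═.........^...........┃0       
┃..═.........^^..........┃        
┃..═.....................┃        
┃..═.....................┃        
┗━━━━━━━━━━━━━━━━━━━━━━━━┛        
            ┃                     
            ┃                     
            ┃                     


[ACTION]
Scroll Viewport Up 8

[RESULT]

                                  
                                  
                                  
                                  
┏━━━━━━━━━━━━━━━━━━━━━━━━┓━━━━━━━━
┃ MapNavigator           ┃et      
┠────────────────────────┨────────
┃..═..............~..~.^.┃vember 2
┃..═.........^...~.~..^..┃r Sa Su 
┃..═..............~......┃ 2  3  4
┃...........^^^..........┃9 10 11 
┃........................┃6 17 18 
┃............@^..........┃3 24 25*
┃..═.........^...........┃0       
┃..═.........^^..........┃        
┃..═.....................┃        


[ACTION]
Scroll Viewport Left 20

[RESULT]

                                  
                                  
                                  
                                  
     ┏━━━━━━━━━━━━━━━━━━━━━━━━┓━━━
     ┃ MapNavigator           ┃et 
     ┠────────────────────────┨───
     ┃..═..............~..~.^.┃vem
     ┃..═.........^...~.~..^..┃r S
     ┃..═..............~......┃ 2 
     ┃...........^^^..........┃9 1
     ┃........................┃6 1
     ┃............@^..........┃3 2
     ┃..═.........^...........┃0  
     ┃..═.........^^..........┃   
     ┃..═.....................┃   


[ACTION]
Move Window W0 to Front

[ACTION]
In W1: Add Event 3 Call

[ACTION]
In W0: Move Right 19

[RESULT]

                                  
                                  
                                  
                                  
     ┏━━━━━━━━━━━━━━━━━━━━━━━━┓━━━
     ┃ MapNavigator           ┃et 
     ┠────────────────────────┨───
     ┃.~..~.^...♣..           ┃vem
     ┃~.~..^....♣♣.           ┃r S
     ┃.~.......♣♣♣.           ┃ 2 
     ┃.............           ┃9 1
     ┃.............           ┃6 1
     ┃............@           ┃3 2
     ┃.............           ┃0  
     ┃.............           ┃   
     ┃.............           ┃   


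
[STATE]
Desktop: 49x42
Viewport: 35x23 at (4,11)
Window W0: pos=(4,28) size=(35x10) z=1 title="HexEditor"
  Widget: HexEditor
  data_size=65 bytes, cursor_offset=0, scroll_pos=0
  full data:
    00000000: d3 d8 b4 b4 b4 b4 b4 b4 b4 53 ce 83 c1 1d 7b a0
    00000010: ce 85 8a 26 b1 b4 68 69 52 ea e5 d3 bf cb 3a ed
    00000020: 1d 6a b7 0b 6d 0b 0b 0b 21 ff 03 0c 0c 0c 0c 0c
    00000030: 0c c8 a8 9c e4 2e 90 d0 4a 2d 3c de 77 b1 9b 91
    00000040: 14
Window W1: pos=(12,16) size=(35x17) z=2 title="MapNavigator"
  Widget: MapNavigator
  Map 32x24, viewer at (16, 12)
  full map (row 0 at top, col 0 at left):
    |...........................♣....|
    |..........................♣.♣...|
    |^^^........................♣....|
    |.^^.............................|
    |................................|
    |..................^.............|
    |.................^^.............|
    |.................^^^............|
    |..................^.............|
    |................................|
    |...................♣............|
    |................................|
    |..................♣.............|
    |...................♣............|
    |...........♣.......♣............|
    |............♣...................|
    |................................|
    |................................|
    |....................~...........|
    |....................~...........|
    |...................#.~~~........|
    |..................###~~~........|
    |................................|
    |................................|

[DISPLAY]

                                   
                                   
                                   
                                   
                                   
        ┏━━━━━━━━━━━━━━━━━━━━━━━━━━
        ┃ MapNavigator             
        ┠──────────────────────────
        ┃.................^^.......
        ┃.................^^^......
        ┃..................^.......
        ┃..........................
        ┃...................♣......
        ┃..........................
        ┃................@.♣.......
        ┃...................♣......
        ┃...........♣.......♣......
┏━━━━━━━┃............♣.............
┃ HexEdi┃..........................
┠───────┃..........................
┃0000000┃....................~.....
┃0000001┗━━━━━━━━━━━━━━━━━━━━━━━━━━
┃00000020  1d 6a b7 0b 6d 0b 0b 0b┃


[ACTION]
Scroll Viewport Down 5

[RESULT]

        ┏━━━━━━━━━━━━━━━━━━━━━━━━━━
        ┃ MapNavigator             
        ┠──────────────────────────
        ┃.................^^.......
        ┃.................^^^......
        ┃..................^.......
        ┃..........................
        ┃...................♣......
        ┃..........................
        ┃................@.♣.......
        ┃...................♣......
        ┃...........♣.......♣......
┏━━━━━━━┃............♣.............
┃ HexEdi┃..........................
┠───────┃..........................
┃0000000┃....................~.....
┃0000001┗━━━━━━━━━━━━━━━━━━━━━━━━━━
┃00000020  1d 6a b7 0b 6d 0b 0b 0b┃
┃00000030  0c c8 a8 9c e4 2e 90 d0┃
┃00000040  14                     ┃
┃                                 ┃
┗━━━━━━━━━━━━━━━━━━━━━━━━━━━━━━━━━┛
                                   


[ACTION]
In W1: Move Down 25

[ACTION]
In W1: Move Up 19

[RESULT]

        ┏━━━━━━━━━━━━━━━━━━━━━━━━━━
        ┃ MapNavigator             
        ┠──────────────────────────
        ┃                          
        ┃                          
        ┃..........................
        ┃..........................
        ┃^^^.......................
        ┃.^^.......................
        ┃................@.........
        ┃..................^.......
        ┃.................^^.......
┏━━━━━━━┃.................^^^......
┃ HexEdi┃..................^.......
┠───────┃..........................
┃0000000┃...................♣......
┃0000001┗━━━━━━━━━━━━━━━━━━━━━━━━━━
┃00000020  1d 6a b7 0b 6d 0b 0b 0b┃
┃00000030  0c c8 a8 9c e4 2e 90 d0┃
┃00000040  14                     ┃
┃                                 ┃
┗━━━━━━━━━━━━━━━━━━━━━━━━━━━━━━━━━┛
                                   


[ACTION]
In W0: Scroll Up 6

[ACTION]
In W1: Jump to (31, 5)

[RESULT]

        ┏━━━━━━━━━━━━━━━━━━━━━━━━━━
        ┃ MapNavigator             
        ┠──────────────────────────
        ┃                          
        ┃............♣....         
        ┃...........♣.♣...         
        ┃............♣....         
        ┃.................         
        ┃.................         
        ┃...^............@         
        ┃..^^.............         
        ┃..^^^............         
┏━━━━━━━┃...^.............         
┃ HexEdi┃.................         
┠───────┃....♣............         
┃0000000┃.................         
┃0000001┗━━━━━━━━━━━━━━━━━━━━━━━━━━
┃00000020  1d 6a b7 0b 6d 0b 0b 0b┃
┃00000030  0c c8 a8 9c e4 2e 90 d0┃
┃00000040  14                     ┃
┃                                 ┃
┗━━━━━━━━━━━━━━━━━━━━━━━━━━━━━━━━━┛
                                   


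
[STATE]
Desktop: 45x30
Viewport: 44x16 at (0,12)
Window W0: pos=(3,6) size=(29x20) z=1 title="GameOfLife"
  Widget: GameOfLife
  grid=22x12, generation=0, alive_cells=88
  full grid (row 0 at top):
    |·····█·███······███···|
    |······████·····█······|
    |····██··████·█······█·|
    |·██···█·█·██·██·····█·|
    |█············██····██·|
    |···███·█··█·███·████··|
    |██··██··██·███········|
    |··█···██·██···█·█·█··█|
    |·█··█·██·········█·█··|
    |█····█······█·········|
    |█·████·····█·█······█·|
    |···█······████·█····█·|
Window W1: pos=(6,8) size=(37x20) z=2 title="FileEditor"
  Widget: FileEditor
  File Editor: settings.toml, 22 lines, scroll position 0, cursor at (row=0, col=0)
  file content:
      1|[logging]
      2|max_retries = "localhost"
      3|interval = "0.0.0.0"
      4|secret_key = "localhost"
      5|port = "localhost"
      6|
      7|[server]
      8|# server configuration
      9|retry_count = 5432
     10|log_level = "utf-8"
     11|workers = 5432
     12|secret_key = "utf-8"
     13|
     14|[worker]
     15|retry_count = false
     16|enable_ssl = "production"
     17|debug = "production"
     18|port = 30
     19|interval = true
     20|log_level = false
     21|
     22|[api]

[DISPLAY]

   ┃··┃max_retries = "localhost"         █┃ 
   ┃·█┃interval = "0.0.0.0"              ░┃ 
   ┃█·┃secret_key = "localhost"          ░┃ 
   ┃··┃port = "localhost"                ░┃ 
   ┃██┃                                  ░┃ 
   ┃··┃[server]                          ░┃ 
   ┃·█┃# server configuration            ░┃ 
   ┃█·┃retry_count = 5432                ░┃ 
   ┃█·┃log_level = "utf-8"               ░┃ 
   ┃··┃workers = 5432                    ░┃ 
   ┃  ┃secret_key = "utf-8"              ░┃ 
   ┃  ┃                                  ░┃ 
   ┃  ┃[worker]                          ░┃ 
   ┗━━┃retry_count = false               ░┃ 
      ┃enable_ssl = "production"         ▼┃ 
      ┗━━━━━━━━━━━━━━━━━━━━━━━━━━━━━━━━━━━┛ 


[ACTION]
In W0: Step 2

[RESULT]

   ┃··┃max_retries = "localhost"         █┃ 
   ┃·█┃interval = "0.0.0.0"              ░┃ 
   ┃··┃secret_key = "localhost"          ░┃ 
   ┃█·┃port = "localhost"                ░┃ 
   ┃··┃                                  ░┃ 
   ┃█·┃[server]                          ░┃ 
   ┃█·┃# server configuration            ░┃ 
   ┃█·┃retry_count = 5432                ░┃ 
   ┃··┃log_level = "utf-8"               ░┃ 
   ┃·█┃workers = 5432                    ░┃ 
   ┃  ┃secret_key = "utf-8"              ░┃ 
   ┃  ┃                                  ░┃ 
   ┃  ┃[worker]                          ░┃ 
   ┗━━┃retry_count = false               ░┃ 
      ┃enable_ssl = "production"         ▼┃ 
      ┗━━━━━━━━━━━━━━━━━━━━━━━━━━━━━━━━━━━┛ 


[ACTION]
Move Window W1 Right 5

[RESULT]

   ┃····┃max_retries = "localhost"         █
   ┃·█·█┃interval = "0.0.0.0"              ░
   ┃···█┃secret_key = "localhost"          ░
   ┃█···┃port = "localhost"                ░
   ┃····┃                                  ░
   ┃█··█┃[server]                          ░
   ┃█···┃# server configuration            ░
   ┃█··█┃retry_count = 5432                ░
   ┃····┃log_level = "utf-8"               ░
   ┃·█·█┃workers = 5432                    ░
   ┃    ┃secret_key = "utf-8"              ░
   ┃    ┃                                  ░
   ┃    ┃[worker]                          ░
   ┗━━━━┃retry_count = false               ░
        ┃enable_ssl = "production"         ▼
        ┗━━━━━━━━━━━━━━━━━━━━━━━━━━━━━━━━━━━


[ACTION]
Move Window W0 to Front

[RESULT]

   ┃····███·····█·········     ┃t"         █
   ┃·█·█···███·██·······██     ┃           ░
   ┃···█·······█····██····     ┃"          ░
   ┃█·······█·█······█··█·     ┃           ░
   ┃·····█··█···█···█···█·     ┃           ░
   ┃█··█····█████···█··█··     ┃           ░
   ┃█·······███··█···██···     ┃           ░
   ┃█··█·········█········     ┃           ░
   ┃····█·····█···█·······     ┃           ░
   ┃·█·██·····█████·······     ┃           ░
   ┃                           ┃           ░
   ┃                           ┃           ░
   ┃                           ┃           ░
   ┗━━━━━━━━━━━━━━━━━━━━━━━━━━━┛           ░
        ┃enable_ssl = "production"         ▼
        ┗━━━━━━━━━━━━━━━━━━━━━━━━━━━━━━━━━━━


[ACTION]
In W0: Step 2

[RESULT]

   ┃···█····███·█·········     ┃t"         █
   ┃··██·····██··█········     ┃           ░
   ┃··██···█·█······██····     ┃"          ░
   ┃·······█··██·······█·█     ┃           ░
   ┃·······██··███··█··██·     ┃           ░
   ┃·······█····██··█···█·     ┃           ░
   ┃·················███··     ┃           ░
   ┃·█·······█···██·······     ┃           ░
   ┃····█····██····█······     ┃           ░
   ┃···██·····█████·······     ┃           ░
   ┃                           ┃           ░
   ┃                           ┃           ░
   ┃                           ┃           ░
   ┗━━━━━━━━━━━━━━━━━━━━━━━━━━━┛           ░
        ┃enable_ssl = "production"         ▼
        ┗━━━━━━━━━━━━━━━━━━━━━━━━━━━━━━━━━━━


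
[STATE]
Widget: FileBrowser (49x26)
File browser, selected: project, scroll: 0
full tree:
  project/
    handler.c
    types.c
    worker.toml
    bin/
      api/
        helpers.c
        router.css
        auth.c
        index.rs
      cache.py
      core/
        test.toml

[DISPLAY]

> [-] project/                                   
    handler.c                                    
    types.c                                      
    worker.toml                                  
    [+] bin/                                     
                                                 
                                                 
                                                 
                                                 
                                                 
                                                 
                                                 
                                                 
                                                 
                                                 
                                                 
                                                 
                                                 
                                                 
                                                 
                                                 
                                                 
                                                 
                                                 
                                                 
                                                 


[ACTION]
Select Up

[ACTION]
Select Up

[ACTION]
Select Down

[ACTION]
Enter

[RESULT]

  [-] project/                                   
  > handler.c                                    
    types.c                                      
    worker.toml                                  
    [+] bin/                                     
                                                 
                                                 
                                                 
                                                 
                                                 
                                                 
                                                 
                                                 
                                                 
                                                 
                                                 
                                                 
                                                 
                                                 
                                                 
                                                 
                                                 
                                                 
                                                 
                                                 
                                                 


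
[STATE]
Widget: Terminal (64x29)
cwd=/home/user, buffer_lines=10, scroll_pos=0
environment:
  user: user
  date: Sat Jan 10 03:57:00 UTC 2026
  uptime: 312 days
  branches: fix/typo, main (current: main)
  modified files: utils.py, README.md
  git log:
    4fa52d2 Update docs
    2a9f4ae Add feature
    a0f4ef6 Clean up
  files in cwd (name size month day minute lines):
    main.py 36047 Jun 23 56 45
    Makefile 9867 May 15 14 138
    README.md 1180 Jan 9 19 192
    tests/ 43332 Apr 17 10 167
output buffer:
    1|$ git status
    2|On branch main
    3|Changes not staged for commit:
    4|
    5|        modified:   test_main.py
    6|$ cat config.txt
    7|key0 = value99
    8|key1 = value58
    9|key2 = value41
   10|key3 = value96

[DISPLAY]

$ git status                                                    
On branch main                                                  
Changes not staged for commit:                                  
                                                                
        modified:   test_main.py                                
$ cat config.txt                                                
key0 = value99                                                  
key1 = value58                                                  
key2 = value41                                                  
key3 = value96                                                  
$ █                                                             
                                                                
                                                                
                                                                
                                                                
                                                                
                                                                
                                                                
                                                                
                                                                
                                                                
                                                                
                                                                
                                                                
                                                                
                                                                
                                                                
                                                                
                                                                


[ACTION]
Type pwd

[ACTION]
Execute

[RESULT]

$ git status                                                    
On branch main                                                  
Changes not staged for commit:                                  
                                                                
        modified:   test_main.py                                
$ cat config.txt                                                
key0 = value99                                                  
key1 = value58                                                  
key2 = value41                                                  
key3 = value96                                                  
$ pwd                                                           
/home/user                                                      
$ █                                                             
                                                                
                                                                
                                                                
                                                                
                                                                
                                                                
                                                                
                                                                
                                                                
                                                                
                                                                
                                                                
                                                                
                                                                
                                                                
                                                                


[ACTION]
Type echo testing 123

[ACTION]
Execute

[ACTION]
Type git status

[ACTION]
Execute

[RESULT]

$ git status                                                    
On branch main                                                  
Changes not staged for commit:                                  
                                                                
        modified:   test_main.py                                
$ cat config.txt                                                
key0 = value99                                                  
key1 = value58                                                  
key2 = value41                                                  
key3 = value96                                                  
$ pwd                                                           
/home/user                                                      
$ echo testing 123                                              
testing 123                                                     
$ git status                                                    
On branch main                                                  
Changes not staged for commit:                                  
                                                                
        modified:   utils.py                                    
        modified:   README.md                                   
$ █                                                             
                                                                
                                                                
                                                                
                                                                
                                                                
                                                                
                                                                
                                                                


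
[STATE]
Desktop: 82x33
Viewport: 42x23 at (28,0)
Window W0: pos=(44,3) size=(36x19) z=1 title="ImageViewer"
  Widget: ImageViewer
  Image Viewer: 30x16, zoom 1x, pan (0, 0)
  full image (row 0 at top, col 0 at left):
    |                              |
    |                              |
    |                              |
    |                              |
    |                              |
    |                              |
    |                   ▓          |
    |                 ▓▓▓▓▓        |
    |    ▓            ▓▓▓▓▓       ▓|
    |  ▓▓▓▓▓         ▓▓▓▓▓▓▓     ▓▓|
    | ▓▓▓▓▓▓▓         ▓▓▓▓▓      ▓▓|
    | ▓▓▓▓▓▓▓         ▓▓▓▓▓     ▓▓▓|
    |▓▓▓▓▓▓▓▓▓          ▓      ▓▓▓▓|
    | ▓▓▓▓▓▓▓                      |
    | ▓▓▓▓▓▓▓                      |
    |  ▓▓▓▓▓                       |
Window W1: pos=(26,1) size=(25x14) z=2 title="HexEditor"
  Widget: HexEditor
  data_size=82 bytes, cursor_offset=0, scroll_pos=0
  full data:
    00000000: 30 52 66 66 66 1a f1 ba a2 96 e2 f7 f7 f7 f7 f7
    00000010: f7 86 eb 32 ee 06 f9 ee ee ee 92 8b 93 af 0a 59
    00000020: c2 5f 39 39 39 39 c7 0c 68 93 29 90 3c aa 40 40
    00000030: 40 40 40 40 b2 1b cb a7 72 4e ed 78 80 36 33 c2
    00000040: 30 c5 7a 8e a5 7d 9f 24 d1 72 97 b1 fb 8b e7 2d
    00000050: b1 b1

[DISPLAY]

                                          
━━━━━━━━━━━━━━━━━━━━━━┓                   
HexEditor             ┃                   
──────────────────────┨━━━━━━━━━━━━━━━━━━━
0000000  30 52 66 66 6┃Viewer             
0000010  f7 86 eb 32 e┃───────────────────
0000020  c2 5f 39 39 3┃                   
0000030  40 40 40 40 b┃                   
0000040  30 c5 7a 8e a┃                   
0000050  b1 b1        ┃                   
                      ┃                   
                      ┃                   
                      ┃             ▓     
                      ┃           ▓▓▓▓▓   
━━━━━━━━━━━━━━━━━━━━━━┛           ▓▓▓▓▓   
                ┃  ▓▓▓▓▓         ▓▓▓▓▓▓▓  
                ┃ ▓▓▓▓▓▓▓         ▓▓▓▓▓   
                ┃ ▓▓▓▓▓▓▓         ▓▓▓▓▓   
                ┃▓▓▓▓▓▓▓▓▓          ▓     
                ┃ ▓▓▓▓▓▓▓                 
                ┃ ▓▓▓▓▓▓▓                 
                ┗━━━━━━━━━━━━━━━━━━━━━━━━━
                                          


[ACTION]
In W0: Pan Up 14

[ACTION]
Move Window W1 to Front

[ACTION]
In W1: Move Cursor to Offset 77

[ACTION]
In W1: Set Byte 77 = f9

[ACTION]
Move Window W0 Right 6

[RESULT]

                                          
━━━━━━━━━━━━━━━━━━━━━━┓                   
HexEditor             ┃                   
──────────────────────┨━━━━━━━━━━━━━━━━━━━
0000000  30 52 66 66 6┃geViewer           
0000010  f7 86 eb 32 e┃───────────────────
0000020  c2 5f 39 39 3┃                   
0000030  40 40 40 40 b┃                   
0000040  30 c5 7a 8e a┃                   
0000050  b1 b1        ┃                   
                      ┃                   
                      ┃                   
                      ┃               ▓   
                      ┃             ▓▓▓▓▓ 
━━━━━━━━━━━━━━━━━━━━━━┛▓            ▓▓▓▓▓ 
                  ┃  ▓▓▓▓▓         ▓▓▓▓▓▓▓
                  ┃ ▓▓▓▓▓▓▓         ▓▓▓▓▓ 
                  ┃ ▓▓▓▓▓▓▓         ▓▓▓▓▓ 
                  ┃▓▓▓▓▓▓▓▓▓          ▓   
                  ┃ ▓▓▓▓▓▓▓               
                  ┃ ▓▓▓▓▓▓▓               
                  ┗━━━━━━━━━━━━━━━━━━━━━━━
                                          


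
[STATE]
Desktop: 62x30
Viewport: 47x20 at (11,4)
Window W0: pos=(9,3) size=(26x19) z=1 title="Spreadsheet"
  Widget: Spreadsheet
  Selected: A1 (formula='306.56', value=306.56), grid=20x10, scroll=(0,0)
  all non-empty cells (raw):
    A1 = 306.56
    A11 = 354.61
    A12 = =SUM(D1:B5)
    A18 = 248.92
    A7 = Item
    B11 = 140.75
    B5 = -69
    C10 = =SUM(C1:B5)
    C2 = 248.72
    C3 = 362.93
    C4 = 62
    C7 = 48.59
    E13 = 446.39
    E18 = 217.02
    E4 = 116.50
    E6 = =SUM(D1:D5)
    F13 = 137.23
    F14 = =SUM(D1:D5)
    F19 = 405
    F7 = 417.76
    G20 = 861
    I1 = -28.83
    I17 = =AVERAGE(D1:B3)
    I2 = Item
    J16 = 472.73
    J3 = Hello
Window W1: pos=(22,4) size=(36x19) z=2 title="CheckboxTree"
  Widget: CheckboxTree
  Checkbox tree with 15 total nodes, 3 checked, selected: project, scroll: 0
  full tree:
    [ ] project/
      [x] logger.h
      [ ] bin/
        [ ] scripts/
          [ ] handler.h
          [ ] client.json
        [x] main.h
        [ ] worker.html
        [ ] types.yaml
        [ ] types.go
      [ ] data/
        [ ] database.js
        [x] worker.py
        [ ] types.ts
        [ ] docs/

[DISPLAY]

Spreadsheet┏━━━━━━━━━━━━━━━━━━━━━━━━━━━━━━━━━━┓
───────────┃ CheckboxTree                     ┃
1: 306.56  ┠──────────────────────────────────┨
      A    ┃>[-] project/                     ┃
-----------┃   [x] logger.h                   ┃
 1 [306.56]┃   [-] bin/                       ┃
 2        0┃     [ ] scripts/                 ┃
 3        0┃       [ ] handler.h              ┃
 4        0┃       [ ] client.json            ┃
 5        0┃     [x] main.h                   ┃
 6        0┃     [ ] worker.html              ┃
 7 Item    ┃     [ ] types.yaml               ┃
 8        0┃     [ ] types.go                 ┃
 9        0┃   [-] data/                      ┃
10        0┃     [ ] database.js              ┃
11   354.61┃     [x] worker.py                ┃
12   604.65┃     [ ] types.ts                 ┃
━━━━━━━━━━━┃     [ ] docs/                    ┃
           ┗━━━━━━━━━━━━━━━━━━━━━━━━━━━━━━━━━━┛
                                               


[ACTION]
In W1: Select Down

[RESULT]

Spreadsheet┏━━━━━━━━━━━━━━━━━━━━━━━━━━━━━━━━━━┓
───────────┃ CheckboxTree                     ┃
1: 306.56  ┠──────────────────────────────────┨
      A    ┃ [-] project/                     ┃
-----------┃>  [x] logger.h                   ┃
 1 [306.56]┃   [-] bin/                       ┃
 2        0┃     [ ] scripts/                 ┃
 3        0┃       [ ] handler.h              ┃
 4        0┃       [ ] client.json            ┃
 5        0┃     [x] main.h                   ┃
 6        0┃     [ ] worker.html              ┃
 7 Item    ┃     [ ] types.yaml               ┃
 8        0┃     [ ] types.go                 ┃
 9        0┃   [-] data/                      ┃
10        0┃     [ ] database.js              ┃
11   354.61┃     [x] worker.py                ┃
12   604.65┃     [ ] types.ts                 ┃
━━━━━━━━━━━┃     [ ] docs/                    ┃
           ┗━━━━━━━━━━━━━━━━━━━━━━━━━━━━━━━━━━┛
                                               


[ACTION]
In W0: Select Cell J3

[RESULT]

Spreadsheet┏━━━━━━━━━━━━━━━━━━━━━━━━━━━━━━━━━━┓
───────────┃ CheckboxTree                     ┃
3: Hello   ┠──────────────────────────────────┨
      A    ┃ [-] project/                     ┃
-----------┃>  [x] logger.h                   ┃
 1   306.56┃   [-] bin/                       ┃
 2        0┃     [ ] scripts/                 ┃
 3        0┃       [ ] handler.h              ┃
 4        0┃       [ ] client.json            ┃
 5        0┃     [x] main.h                   ┃
 6        0┃     [ ] worker.html              ┃
 7 Item    ┃     [ ] types.yaml               ┃
 8        0┃     [ ] types.go                 ┃
 9        0┃   [-] data/                      ┃
10        0┃     [ ] database.js              ┃
11   354.61┃     [x] worker.py                ┃
12   604.65┃     [ ] types.ts                 ┃
━━━━━━━━━━━┃     [ ] docs/                    ┃
           ┗━━━━━━━━━━━━━━━━━━━━━━━━━━━━━━━━━━┛
                                               


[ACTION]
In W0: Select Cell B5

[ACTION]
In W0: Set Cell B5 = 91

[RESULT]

Spreadsheet┏━━━━━━━━━━━━━━━━━━━━━━━━━━━━━━━━━━┓
───────────┃ CheckboxTree                     ┃
5: 91      ┠──────────────────────────────────┨
      A    ┃ [-] project/                     ┃
-----------┃>  [x] logger.h                   ┃
 1   306.56┃   [-] bin/                       ┃
 2        0┃     [ ] scripts/                 ┃
 3        0┃       [ ] handler.h              ┃
 4        0┃       [ ] client.json            ┃
 5        0┃     [x] main.h                   ┃
 6        0┃     [ ] worker.html              ┃
 7 Item    ┃     [ ] types.yaml               ┃
 8        0┃     [ ] types.go                 ┃
 9        0┃   [-] data/                      ┃
10        0┃     [ ] database.js              ┃
11   354.61┃     [x] worker.py                ┃
12   764.65┃     [ ] types.ts                 ┃
━━━━━━━━━━━┃     [ ] docs/                    ┃
           ┗━━━━━━━━━━━━━━━━━━━━━━━━━━━━━━━━━━┛
                                               


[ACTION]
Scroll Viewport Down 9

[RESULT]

 2        0┃     [ ] scripts/                 ┃
 3        0┃       [ ] handler.h              ┃
 4        0┃       [ ] client.json            ┃
 5        0┃     [x] main.h                   ┃
 6        0┃     [ ] worker.html              ┃
 7 Item    ┃     [ ] types.yaml               ┃
 8        0┃     [ ] types.go                 ┃
 9        0┃   [-] data/                      ┃
10        0┃     [ ] database.js              ┃
11   354.61┃     [x] worker.py                ┃
12   764.65┃     [ ] types.ts                 ┃
━━━━━━━━━━━┃     [ ] docs/                    ┃
           ┗━━━━━━━━━━━━━━━━━━━━━━━━━━━━━━━━━━┛
                                               
                                               
                                               
                                               
                                               
                                               
                                               


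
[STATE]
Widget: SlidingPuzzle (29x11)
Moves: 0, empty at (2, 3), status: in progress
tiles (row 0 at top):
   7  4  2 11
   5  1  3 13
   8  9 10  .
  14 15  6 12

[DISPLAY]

┌────┬────┬────┬────┐        
│  7 │  4 │  2 │ 11 │        
├────┼────┼────┼────┤        
│  5 │  1 │  3 │ 13 │        
├────┼────┼────┼────┤        
│  8 │  9 │ 10 │    │        
├────┼────┼────┼────┤        
│ 14 │ 15 │  6 │ 12 │        
└────┴────┴────┴────┘        
Moves: 0                     
                             


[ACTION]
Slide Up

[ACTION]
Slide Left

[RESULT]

┌────┬────┬────┬────┐        
│  7 │  4 │  2 │ 11 │        
├────┼────┼────┼────┤        
│  5 │  1 │  3 │ 13 │        
├────┼────┼────┼────┤        
│  8 │  9 │ 10 │ 12 │        
├────┼────┼────┼────┤        
│ 14 │ 15 │  6 │    │        
└────┴────┴────┴────┘        
Moves: 1                     
                             


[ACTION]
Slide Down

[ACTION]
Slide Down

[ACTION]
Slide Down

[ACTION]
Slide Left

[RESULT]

┌────┬────┬────┬────┐        
│  7 │  4 │  2 │    │        
├────┼────┼────┼────┤        
│  5 │  1 │  3 │ 11 │        
├────┼────┼────┼────┤        
│  8 │  9 │ 10 │ 13 │        
├────┼────┼────┼────┤        
│ 14 │ 15 │  6 │ 12 │        
└────┴────┴────┴────┘        
Moves: 4                     
                             
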